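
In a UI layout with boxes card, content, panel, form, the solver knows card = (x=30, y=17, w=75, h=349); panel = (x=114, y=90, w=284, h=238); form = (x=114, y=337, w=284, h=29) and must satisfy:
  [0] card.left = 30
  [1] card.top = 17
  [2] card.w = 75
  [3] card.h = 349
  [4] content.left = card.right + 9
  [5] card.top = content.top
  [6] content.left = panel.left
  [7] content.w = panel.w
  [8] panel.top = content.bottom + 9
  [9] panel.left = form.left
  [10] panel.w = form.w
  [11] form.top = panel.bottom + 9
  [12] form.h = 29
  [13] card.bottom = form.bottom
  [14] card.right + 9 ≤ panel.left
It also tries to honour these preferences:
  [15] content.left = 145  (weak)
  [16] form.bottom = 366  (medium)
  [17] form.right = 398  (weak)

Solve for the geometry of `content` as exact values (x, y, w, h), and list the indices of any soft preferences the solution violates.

1. content.x = 114  [content.left = card.right + 9]
2. content.y = 17  [card.top = content.top]
3. content.w = 284  [content.w = panel.w]
4. content.h = 64  [panel.top = content.bottom + 9]

content = (x=114, y=17, w=284, h=64)
violated soft preferences: 15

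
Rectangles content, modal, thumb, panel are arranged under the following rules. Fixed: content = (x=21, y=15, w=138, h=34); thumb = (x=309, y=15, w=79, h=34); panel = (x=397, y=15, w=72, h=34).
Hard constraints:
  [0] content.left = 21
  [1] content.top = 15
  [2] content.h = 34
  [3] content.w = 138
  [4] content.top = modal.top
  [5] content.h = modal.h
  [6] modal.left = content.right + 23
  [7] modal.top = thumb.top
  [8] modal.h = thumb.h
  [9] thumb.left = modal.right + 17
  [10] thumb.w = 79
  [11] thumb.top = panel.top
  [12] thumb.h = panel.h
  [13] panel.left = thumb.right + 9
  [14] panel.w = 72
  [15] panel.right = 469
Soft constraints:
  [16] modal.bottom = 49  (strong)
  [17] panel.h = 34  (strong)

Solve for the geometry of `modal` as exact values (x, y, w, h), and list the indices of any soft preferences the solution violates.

modal = (x=182, y=15, w=110, h=34)
violated soft preferences: none

1. modal.y = 15  [content.top = modal.top]
2. modal.h = 34  [content.h = modal.h]
3. modal.x = 182  [modal.left = content.right + 23]
4. modal.w = 110  [thumb.left = modal.right + 17]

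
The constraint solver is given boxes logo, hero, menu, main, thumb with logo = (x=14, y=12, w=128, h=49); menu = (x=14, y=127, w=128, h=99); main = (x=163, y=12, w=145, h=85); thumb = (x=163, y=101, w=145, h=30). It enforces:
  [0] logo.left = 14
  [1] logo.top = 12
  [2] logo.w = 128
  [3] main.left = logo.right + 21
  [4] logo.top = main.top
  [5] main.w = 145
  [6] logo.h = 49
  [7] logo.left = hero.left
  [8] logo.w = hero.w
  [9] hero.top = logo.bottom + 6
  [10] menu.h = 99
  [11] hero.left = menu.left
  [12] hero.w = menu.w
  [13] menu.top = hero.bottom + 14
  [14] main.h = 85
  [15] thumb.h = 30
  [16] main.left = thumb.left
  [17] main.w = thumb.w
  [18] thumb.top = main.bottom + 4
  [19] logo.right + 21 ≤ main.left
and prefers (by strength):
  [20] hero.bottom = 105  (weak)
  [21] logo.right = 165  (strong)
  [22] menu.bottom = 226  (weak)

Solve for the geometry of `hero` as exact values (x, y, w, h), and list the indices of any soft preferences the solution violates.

1. hero.x = 14  [logo.left = hero.left]
2. hero.w = 128  [logo.w = hero.w]
3. hero.y = 67  [hero.top = logo.bottom + 6]
4. hero.h = 46  [menu.top = hero.bottom + 14]

hero = (x=14, y=67, w=128, h=46)
violated soft preferences: 20, 21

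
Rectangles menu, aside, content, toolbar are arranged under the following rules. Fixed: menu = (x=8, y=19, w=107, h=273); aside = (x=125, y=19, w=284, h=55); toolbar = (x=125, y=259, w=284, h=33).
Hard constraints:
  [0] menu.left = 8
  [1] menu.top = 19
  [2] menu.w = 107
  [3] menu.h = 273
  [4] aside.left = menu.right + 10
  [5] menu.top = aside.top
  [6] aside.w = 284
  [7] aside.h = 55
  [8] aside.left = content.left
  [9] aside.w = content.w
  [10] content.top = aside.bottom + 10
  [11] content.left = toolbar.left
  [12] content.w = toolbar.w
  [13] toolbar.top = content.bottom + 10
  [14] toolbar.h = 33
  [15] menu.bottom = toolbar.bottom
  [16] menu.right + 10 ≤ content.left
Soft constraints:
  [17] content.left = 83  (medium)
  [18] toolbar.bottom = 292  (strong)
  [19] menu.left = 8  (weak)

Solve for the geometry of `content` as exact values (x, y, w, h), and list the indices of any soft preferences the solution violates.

1. content.x = 125  [aside.left = content.left]
2. content.w = 284  [aside.w = content.w]
3. content.y = 84  [content.top = aside.bottom + 10]
4. content.h = 165  [toolbar.top = content.bottom + 10]

content = (x=125, y=84, w=284, h=165)
violated soft preferences: 17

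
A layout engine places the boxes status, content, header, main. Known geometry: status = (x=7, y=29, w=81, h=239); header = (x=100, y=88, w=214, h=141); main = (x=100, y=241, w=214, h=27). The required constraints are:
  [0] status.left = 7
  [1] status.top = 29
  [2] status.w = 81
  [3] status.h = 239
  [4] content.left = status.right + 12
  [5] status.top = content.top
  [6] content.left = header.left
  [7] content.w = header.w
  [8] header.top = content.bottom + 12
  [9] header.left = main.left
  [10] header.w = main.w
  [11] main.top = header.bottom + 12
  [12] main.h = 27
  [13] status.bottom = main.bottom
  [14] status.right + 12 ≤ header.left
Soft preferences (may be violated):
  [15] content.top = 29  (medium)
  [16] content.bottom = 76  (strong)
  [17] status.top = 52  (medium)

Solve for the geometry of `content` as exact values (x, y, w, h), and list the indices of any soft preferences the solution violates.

1. content.x = 100  [content.left = status.right + 12]
2. content.y = 29  [status.top = content.top]
3. content.w = 214  [content.w = header.w]
4. content.h = 47  [header.top = content.bottom + 12]

content = (x=100, y=29, w=214, h=47)
violated soft preferences: 17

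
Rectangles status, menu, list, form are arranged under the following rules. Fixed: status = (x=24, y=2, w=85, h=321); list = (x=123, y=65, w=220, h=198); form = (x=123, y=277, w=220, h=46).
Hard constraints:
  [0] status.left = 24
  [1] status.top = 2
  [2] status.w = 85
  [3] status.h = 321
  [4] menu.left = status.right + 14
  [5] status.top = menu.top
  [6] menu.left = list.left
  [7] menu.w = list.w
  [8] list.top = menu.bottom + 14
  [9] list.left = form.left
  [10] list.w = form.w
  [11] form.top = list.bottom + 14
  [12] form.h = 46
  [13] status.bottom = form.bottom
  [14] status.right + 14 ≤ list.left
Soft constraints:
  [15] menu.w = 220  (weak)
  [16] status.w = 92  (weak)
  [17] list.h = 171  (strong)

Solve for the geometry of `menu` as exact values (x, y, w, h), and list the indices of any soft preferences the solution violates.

menu = (x=123, y=2, w=220, h=49)
violated soft preferences: 16, 17

1. menu.x = 123  [menu.left = status.right + 14]
2. menu.y = 2  [status.top = menu.top]
3. menu.w = 220  [menu.w = list.w]
4. menu.h = 49  [list.top = menu.bottom + 14]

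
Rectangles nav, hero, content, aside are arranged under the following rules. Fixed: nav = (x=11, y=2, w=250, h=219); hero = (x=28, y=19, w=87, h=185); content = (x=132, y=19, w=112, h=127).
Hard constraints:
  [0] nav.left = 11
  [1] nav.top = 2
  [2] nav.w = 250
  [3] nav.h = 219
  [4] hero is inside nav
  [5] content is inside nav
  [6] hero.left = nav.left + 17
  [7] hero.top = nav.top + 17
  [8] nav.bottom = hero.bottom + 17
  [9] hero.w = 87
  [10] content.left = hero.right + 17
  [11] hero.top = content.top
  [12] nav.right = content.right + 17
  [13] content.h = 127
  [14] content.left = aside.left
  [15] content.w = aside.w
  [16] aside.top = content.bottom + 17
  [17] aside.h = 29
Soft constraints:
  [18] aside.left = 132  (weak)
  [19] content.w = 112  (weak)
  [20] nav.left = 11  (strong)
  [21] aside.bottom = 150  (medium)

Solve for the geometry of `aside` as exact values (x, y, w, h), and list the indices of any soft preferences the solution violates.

1. aside.x = 132  [content.left = aside.left]
2. aside.w = 112  [content.w = aside.w]
3. aside.y = 163  [aside.top = content.bottom + 17]
4. aside.h = 29  [aside.h = 29]

aside = (x=132, y=163, w=112, h=29)
violated soft preferences: 21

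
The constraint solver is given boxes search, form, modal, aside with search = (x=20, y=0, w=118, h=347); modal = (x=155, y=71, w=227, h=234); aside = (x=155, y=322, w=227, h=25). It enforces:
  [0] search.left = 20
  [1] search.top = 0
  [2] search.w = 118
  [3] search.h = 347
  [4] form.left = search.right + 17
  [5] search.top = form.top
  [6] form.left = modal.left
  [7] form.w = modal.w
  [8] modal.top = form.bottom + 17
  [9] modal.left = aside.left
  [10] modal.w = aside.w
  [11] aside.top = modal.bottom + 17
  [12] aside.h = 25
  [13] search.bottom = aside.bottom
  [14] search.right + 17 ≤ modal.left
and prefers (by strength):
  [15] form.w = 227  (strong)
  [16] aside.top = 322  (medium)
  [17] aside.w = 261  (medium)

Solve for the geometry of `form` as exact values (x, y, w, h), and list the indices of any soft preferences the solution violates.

form = (x=155, y=0, w=227, h=54)
violated soft preferences: 17

1. form.x = 155  [form.left = search.right + 17]
2. form.y = 0  [search.top = form.top]
3. form.w = 227  [form.w = modal.w]
4. form.h = 54  [modal.top = form.bottom + 17]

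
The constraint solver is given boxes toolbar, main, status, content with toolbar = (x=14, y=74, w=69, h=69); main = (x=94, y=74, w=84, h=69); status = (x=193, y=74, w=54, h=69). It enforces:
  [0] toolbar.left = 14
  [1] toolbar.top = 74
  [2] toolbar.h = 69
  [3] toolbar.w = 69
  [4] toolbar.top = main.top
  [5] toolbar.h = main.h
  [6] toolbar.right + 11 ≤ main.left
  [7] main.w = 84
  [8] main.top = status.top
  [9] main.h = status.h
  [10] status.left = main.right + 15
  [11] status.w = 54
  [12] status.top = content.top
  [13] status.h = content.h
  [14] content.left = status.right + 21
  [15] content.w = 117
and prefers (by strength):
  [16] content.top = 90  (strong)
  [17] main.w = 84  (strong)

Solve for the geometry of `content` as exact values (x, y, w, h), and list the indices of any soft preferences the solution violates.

content = (x=268, y=74, w=117, h=69)
violated soft preferences: 16

1. content.y = 74  [status.top = content.top]
2. content.h = 69  [status.h = content.h]
3. content.x = 268  [content.left = status.right + 21]
4. content.w = 117  [content.w = 117]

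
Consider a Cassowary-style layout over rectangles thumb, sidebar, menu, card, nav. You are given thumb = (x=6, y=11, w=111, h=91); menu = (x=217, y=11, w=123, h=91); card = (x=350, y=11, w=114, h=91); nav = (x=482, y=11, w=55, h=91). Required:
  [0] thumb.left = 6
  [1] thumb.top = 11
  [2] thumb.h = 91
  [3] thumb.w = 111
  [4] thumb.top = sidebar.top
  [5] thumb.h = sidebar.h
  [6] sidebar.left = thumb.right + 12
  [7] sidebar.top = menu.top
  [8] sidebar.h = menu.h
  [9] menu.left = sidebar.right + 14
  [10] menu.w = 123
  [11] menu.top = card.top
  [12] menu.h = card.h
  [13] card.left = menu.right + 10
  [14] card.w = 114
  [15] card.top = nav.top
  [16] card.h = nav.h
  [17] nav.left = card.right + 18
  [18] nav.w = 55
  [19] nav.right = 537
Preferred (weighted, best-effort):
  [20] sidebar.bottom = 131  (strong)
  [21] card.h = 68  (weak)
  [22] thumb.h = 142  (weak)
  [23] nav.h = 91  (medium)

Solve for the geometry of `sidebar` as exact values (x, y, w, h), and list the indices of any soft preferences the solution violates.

1. sidebar.y = 11  [thumb.top = sidebar.top]
2. sidebar.h = 91  [thumb.h = sidebar.h]
3. sidebar.x = 129  [sidebar.left = thumb.right + 12]
4. sidebar.w = 74  [menu.left = sidebar.right + 14]

sidebar = (x=129, y=11, w=74, h=91)
violated soft preferences: 20, 21, 22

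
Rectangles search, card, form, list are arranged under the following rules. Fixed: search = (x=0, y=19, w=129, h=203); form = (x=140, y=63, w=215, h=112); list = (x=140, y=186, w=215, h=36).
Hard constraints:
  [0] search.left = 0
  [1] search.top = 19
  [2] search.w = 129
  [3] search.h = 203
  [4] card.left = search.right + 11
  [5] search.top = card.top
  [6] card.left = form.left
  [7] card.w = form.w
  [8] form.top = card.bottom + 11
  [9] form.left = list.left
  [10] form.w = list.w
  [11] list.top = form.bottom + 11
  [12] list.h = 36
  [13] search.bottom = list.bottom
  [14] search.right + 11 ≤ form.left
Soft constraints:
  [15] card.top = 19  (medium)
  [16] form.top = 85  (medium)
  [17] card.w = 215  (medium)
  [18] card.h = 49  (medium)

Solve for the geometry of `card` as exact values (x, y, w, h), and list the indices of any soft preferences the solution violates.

1. card.x = 140  [card.left = search.right + 11]
2. card.y = 19  [search.top = card.top]
3. card.w = 215  [card.w = form.w]
4. card.h = 33  [form.top = card.bottom + 11]

card = (x=140, y=19, w=215, h=33)
violated soft preferences: 16, 18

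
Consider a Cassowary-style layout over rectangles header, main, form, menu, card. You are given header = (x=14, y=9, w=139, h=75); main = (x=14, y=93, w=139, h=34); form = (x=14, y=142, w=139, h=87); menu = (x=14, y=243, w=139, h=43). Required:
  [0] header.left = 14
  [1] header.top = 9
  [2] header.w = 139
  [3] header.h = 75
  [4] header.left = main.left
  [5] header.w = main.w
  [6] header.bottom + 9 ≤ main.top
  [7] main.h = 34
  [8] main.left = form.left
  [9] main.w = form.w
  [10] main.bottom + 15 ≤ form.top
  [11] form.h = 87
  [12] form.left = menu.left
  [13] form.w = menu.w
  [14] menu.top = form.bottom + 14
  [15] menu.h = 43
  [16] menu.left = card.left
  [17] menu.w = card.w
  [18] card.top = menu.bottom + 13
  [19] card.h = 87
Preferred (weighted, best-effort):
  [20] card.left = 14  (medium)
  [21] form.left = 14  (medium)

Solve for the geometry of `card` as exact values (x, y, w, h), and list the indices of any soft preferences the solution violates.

card = (x=14, y=299, w=139, h=87)
violated soft preferences: none

1. card.x = 14  [menu.left = card.left]
2. card.w = 139  [menu.w = card.w]
3. card.y = 299  [card.top = menu.bottom + 13]
4. card.h = 87  [card.h = 87]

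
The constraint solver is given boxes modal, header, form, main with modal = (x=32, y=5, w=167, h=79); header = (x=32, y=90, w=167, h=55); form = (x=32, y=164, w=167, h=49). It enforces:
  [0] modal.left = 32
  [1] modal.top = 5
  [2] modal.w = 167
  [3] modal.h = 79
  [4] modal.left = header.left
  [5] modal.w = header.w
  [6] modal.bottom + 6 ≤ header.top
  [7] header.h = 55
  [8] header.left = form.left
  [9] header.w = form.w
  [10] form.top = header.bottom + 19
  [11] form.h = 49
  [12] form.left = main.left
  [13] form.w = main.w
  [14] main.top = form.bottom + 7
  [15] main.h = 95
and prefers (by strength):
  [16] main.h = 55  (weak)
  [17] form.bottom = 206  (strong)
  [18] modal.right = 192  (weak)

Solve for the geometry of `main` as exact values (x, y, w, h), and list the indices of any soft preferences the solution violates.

main = (x=32, y=220, w=167, h=95)
violated soft preferences: 16, 17, 18

1. main.x = 32  [form.left = main.left]
2. main.w = 167  [form.w = main.w]
3. main.y = 220  [main.top = form.bottom + 7]
4. main.h = 95  [main.h = 95]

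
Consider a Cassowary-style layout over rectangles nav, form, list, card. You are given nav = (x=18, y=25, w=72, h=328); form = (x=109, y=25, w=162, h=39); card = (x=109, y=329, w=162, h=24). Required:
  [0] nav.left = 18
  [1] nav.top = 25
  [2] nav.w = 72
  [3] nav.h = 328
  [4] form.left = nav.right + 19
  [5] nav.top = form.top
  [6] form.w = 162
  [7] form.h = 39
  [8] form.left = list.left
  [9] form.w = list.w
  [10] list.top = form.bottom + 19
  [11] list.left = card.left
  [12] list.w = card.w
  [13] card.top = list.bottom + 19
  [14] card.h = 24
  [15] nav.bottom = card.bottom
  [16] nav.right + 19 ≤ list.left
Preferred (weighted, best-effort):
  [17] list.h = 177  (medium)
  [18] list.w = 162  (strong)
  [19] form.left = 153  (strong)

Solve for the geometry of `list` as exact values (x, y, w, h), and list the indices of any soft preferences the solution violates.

list = (x=109, y=83, w=162, h=227)
violated soft preferences: 17, 19

1. list.x = 109  [form.left = list.left]
2. list.w = 162  [form.w = list.w]
3. list.y = 83  [list.top = form.bottom + 19]
4. list.h = 227  [card.top = list.bottom + 19]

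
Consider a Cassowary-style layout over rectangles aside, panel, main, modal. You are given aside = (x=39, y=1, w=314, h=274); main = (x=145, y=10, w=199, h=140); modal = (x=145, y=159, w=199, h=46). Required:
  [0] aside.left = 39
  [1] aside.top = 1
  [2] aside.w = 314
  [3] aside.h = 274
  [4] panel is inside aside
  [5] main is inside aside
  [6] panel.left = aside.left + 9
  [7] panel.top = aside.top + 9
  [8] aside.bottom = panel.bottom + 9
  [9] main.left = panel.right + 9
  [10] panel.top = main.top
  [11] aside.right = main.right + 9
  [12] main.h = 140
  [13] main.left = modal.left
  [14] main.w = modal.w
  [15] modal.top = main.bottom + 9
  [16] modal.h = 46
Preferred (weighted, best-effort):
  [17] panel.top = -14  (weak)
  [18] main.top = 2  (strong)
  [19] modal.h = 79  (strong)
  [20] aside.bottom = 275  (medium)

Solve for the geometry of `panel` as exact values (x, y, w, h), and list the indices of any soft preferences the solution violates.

1. panel.x = 48  [panel.left = aside.left + 9]
2. panel.y = 10  [panel.top = aside.top + 9]
3. panel.h = 256  [aside.bottom = panel.bottom + 9]
4. panel.w = 88  [main.left = panel.right + 9]

panel = (x=48, y=10, w=88, h=256)
violated soft preferences: 17, 18, 19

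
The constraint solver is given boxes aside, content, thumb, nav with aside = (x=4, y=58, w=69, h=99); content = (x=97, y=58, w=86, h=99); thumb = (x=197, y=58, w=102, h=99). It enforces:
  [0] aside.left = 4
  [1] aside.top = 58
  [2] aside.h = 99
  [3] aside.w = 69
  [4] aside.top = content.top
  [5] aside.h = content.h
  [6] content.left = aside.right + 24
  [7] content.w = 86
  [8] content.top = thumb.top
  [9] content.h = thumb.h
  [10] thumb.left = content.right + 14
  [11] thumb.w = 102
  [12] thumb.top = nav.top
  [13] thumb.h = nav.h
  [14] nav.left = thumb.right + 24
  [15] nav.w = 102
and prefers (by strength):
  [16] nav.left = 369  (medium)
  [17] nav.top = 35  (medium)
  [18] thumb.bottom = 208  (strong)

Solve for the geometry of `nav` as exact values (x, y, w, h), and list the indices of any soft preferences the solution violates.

1. nav.y = 58  [thumb.top = nav.top]
2. nav.h = 99  [thumb.h = nav.h]
3. nav.x = 323  [nav.left = thumb.right + 24]
4. nav.w = 102  [nav.w = 102]

nav = (x=323, y=58, w=102, h=99)
violated soft preferences: 16, 17, 18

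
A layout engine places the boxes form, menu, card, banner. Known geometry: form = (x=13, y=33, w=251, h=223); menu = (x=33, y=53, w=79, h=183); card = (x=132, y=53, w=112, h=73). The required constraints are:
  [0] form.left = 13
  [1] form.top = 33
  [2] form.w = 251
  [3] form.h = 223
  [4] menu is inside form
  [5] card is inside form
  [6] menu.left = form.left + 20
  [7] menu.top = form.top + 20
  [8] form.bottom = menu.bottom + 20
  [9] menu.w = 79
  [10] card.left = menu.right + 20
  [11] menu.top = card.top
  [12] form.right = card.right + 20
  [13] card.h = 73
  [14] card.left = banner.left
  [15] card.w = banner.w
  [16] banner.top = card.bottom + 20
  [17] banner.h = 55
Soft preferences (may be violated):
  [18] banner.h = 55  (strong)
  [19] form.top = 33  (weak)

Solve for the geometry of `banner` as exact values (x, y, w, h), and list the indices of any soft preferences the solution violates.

banner = (x=132, y=146, w=112, h=55)
violated soft preferences: none

1. banner.x = 132  [card.left = banner.left]
2. banner.w = 112  [card.w = banner.w]
3. banner.y = 146  [banner.top = card.bottom + 20]
4. banner.h = 55  [banner.h = 55]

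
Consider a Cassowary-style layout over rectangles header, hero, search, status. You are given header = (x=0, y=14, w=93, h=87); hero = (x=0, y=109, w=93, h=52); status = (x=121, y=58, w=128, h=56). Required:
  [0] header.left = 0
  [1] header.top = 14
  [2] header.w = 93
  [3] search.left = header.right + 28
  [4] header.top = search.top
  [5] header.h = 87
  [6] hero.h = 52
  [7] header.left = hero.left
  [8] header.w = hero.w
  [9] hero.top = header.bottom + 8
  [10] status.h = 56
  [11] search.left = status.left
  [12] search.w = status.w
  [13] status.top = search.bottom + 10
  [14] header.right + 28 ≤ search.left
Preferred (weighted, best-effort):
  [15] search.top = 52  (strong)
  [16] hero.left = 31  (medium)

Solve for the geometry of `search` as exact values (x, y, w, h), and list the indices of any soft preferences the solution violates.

1. search.x = 121  [search.left = header.right + 28]
2. search.y = 14  [header.top = search.top]
3. search.w = 128  [search.w = status.w]
4. search.h = 34  [status.top = search.bottom + 10]

search = (x=121, y=14, w=128, h=34)
violated soft preferences: 15, 16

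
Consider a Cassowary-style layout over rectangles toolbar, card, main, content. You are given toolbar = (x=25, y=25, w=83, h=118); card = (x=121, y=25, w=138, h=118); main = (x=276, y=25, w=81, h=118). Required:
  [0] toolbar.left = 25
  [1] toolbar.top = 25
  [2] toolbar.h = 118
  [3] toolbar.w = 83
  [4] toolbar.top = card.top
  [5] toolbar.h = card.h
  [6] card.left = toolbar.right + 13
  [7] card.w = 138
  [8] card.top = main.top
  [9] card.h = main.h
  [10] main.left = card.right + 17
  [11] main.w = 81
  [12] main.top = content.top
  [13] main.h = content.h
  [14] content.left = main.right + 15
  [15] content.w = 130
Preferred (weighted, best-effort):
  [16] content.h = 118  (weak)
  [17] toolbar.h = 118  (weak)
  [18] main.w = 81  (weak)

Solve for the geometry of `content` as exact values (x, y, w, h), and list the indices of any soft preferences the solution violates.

1. content.y = 25  [main.top = content.top]
2. content.h = 118  [main.h = content.h]
3. content.x = 372  [content.left = main.right + 15]
4. content.w = 130  [content.w = 130]

content = (x=372, y=25, w=130, h=118)
violated soft preferences: none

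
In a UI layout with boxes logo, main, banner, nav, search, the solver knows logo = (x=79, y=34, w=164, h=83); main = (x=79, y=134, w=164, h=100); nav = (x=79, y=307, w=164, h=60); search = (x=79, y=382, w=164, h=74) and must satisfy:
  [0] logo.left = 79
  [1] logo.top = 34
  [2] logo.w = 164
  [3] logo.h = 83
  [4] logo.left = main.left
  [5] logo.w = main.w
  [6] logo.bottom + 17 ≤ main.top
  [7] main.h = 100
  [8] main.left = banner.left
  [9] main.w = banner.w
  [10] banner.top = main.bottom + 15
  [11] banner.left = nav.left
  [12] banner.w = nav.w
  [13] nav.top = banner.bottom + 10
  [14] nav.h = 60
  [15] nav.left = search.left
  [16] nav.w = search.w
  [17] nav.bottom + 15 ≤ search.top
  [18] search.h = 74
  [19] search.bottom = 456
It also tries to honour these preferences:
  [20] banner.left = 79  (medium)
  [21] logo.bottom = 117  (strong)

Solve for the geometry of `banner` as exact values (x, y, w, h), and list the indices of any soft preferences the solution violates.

banner = (x=79, y=249, w=164, h=48)
violated soft preferences: none

1. banner.x = 79  [main.left = banner.left]
2. banner.w = 164  [main.w = banner.w]
3. banner.y = 249  [banner.top = main.bottom + 15]
4. banner.h = 48  [nav.top = banner.bottom + 10]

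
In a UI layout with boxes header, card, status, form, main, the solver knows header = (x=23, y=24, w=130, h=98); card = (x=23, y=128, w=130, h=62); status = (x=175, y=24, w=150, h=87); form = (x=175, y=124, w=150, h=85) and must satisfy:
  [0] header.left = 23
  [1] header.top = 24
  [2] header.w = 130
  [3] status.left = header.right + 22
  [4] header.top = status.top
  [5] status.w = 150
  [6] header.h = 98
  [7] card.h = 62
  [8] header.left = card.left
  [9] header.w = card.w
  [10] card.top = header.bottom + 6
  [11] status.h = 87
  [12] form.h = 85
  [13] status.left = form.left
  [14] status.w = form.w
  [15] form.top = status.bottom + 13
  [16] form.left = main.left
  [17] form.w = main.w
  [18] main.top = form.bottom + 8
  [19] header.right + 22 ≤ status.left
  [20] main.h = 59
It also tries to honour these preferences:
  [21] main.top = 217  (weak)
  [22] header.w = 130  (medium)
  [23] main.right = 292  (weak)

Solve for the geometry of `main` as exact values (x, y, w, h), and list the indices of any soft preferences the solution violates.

1. main.x = 175  [form.left = main.left]
2. main.w = 150  [form.w = main.w]
3. main.y = 217  [main.top = form.bottom + 8]
4. main.h = 59  [main.h = 59]

main = (x=175, y=217, w=150, h=59)
violated soft preferences: 23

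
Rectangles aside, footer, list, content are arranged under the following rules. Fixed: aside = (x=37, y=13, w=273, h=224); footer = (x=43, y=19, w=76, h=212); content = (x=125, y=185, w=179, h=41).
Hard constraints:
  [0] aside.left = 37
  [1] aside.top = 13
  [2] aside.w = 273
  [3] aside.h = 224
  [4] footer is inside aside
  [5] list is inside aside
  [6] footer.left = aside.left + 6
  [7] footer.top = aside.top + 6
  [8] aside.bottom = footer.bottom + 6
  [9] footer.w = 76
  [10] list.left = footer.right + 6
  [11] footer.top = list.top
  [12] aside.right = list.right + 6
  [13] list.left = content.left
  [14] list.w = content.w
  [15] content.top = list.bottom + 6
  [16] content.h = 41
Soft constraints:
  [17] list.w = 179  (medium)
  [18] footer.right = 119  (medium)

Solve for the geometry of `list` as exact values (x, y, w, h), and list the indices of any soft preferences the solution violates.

1. list.x = 125  [list.left = footer.right + 6]
2. list.y = 19  [footer.top = list.top]
3. list.w = 179  [aside.right = list.right + 6]
4. list.h = 160  [content.top = list.bottom + 6]

list = (x=125, y=19, w=179, h=160)
violated soft preferences: none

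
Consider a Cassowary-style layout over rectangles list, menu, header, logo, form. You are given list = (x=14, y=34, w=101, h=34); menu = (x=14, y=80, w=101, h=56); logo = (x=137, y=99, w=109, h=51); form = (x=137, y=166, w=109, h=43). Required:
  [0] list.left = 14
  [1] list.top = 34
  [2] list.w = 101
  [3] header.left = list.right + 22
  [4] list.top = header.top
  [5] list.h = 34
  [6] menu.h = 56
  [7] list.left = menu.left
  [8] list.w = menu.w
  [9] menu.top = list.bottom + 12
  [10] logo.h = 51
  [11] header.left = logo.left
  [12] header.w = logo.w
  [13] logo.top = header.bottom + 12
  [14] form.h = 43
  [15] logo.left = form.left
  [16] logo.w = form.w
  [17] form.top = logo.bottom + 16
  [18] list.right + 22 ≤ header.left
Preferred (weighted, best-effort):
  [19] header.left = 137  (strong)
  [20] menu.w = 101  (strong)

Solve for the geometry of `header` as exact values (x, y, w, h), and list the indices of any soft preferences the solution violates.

header = (x=137, y=34, w=109, h=53)
violated soft preferences: none

1. header.x = 137  [header.left = list.right + 22]
2. header.y = 34  [list.top = header.top]
3. header.w = 109  [header.w = logo.w]
4. header.h = 53  [logo.top = header.bottom + 12]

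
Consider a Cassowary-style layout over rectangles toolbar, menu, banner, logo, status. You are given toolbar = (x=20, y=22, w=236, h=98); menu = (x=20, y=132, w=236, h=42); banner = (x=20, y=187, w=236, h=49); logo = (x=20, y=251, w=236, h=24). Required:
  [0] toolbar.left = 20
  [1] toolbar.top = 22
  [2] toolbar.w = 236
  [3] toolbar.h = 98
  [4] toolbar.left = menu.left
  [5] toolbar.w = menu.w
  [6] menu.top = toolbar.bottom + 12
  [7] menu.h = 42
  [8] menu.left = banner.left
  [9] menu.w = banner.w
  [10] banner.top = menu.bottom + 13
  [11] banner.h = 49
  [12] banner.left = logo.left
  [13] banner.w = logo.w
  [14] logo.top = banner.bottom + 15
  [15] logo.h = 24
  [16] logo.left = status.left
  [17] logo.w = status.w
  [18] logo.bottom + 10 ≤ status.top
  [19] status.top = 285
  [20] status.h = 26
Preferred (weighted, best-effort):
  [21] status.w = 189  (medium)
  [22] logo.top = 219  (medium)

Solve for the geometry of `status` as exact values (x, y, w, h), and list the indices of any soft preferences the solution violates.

status = (x=20, y=285, w=236, h=26)
violated soft preferences: 21, 22

1. status.x = 20  [logo.left = status.left]
2. status.w = 236  [logo.w = status.w]
3. status.y = 285  [status.top = 285]
4. status.h = 26  [status.h = 26]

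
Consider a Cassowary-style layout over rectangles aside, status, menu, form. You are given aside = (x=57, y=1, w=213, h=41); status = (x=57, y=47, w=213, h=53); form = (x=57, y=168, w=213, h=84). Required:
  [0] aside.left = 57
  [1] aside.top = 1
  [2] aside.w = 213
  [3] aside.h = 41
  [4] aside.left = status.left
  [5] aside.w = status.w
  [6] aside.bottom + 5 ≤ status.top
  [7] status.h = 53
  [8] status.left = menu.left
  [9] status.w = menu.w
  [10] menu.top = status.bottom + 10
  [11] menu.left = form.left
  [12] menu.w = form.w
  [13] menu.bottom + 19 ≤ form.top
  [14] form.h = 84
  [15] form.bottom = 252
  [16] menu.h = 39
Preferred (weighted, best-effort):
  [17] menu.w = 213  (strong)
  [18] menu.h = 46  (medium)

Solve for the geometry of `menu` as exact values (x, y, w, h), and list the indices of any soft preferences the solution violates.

1. menu.x = 57  [status.left = menu.left]
2. menu.w = 213  [status.w = menu.w]
3. menu.y = 110  [menu.top = status.bottom + 10]
4. menu.h = 39  [menu.h = 39]

menu = (x=57, y=110, w=213, h=39)
violated soft preferences: 18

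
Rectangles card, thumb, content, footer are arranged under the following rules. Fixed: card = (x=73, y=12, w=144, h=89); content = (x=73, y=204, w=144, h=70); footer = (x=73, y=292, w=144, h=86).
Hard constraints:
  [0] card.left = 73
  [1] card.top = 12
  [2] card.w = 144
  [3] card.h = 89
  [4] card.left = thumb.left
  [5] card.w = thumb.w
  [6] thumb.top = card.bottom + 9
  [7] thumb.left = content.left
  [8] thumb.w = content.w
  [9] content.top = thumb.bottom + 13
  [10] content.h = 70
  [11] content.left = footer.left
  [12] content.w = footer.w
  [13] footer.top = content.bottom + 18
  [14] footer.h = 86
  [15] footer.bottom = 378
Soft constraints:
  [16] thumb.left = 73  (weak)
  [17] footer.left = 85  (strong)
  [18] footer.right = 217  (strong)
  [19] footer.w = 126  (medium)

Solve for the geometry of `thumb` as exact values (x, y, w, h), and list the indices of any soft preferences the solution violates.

1. thumb.x = 73  [card.left = thumb.left]
2. thumb.w = 144  [card.w = thumb.w]
3. thumb.y = 110  [thumb.top = card.bottom + 9]
4. thumb.h = 81  [content.top = thumb.bottom + 13]

thumb = (x=73, y=110, w=144, h=81)
violated soft preferences: 17, 19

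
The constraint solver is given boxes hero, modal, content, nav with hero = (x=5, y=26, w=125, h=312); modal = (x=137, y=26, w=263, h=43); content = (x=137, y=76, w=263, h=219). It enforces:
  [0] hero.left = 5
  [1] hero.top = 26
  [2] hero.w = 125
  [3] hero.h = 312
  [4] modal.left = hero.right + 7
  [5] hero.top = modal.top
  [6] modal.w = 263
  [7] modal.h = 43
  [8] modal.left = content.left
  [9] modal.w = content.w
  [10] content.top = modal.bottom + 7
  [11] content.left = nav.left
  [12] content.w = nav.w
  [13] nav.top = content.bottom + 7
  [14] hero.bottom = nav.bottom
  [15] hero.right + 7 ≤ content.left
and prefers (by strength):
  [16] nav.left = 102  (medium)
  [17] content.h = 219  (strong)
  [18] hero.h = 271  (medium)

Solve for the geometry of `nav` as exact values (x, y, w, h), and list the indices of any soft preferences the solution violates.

1. nav.x = 137  [content.left = nav.left]
2. nav.w = 263  [content.w = nav.w]
3. nav.y = 302  [nav.top = content.bottom + 7]
4. nav.h = 36  [hero.bottom = nav.bottom]

nav = (x=137, y=302, w=263, h=36)
violated soft preferences: 16, 18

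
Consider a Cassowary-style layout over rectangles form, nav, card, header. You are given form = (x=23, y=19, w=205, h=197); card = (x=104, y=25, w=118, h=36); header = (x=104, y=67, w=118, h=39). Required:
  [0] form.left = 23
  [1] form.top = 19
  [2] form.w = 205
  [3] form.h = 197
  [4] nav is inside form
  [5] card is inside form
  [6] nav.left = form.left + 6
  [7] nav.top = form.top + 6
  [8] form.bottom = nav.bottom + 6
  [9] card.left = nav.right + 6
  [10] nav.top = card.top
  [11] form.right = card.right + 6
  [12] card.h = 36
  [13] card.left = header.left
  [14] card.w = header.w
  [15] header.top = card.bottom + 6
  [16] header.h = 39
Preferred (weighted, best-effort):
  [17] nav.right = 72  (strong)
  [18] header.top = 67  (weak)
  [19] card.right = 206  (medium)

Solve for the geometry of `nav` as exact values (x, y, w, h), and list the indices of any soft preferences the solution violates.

1. nav.x = 29  [nav.left = form.left + 6]
2. nav.y = 25  [nav.top = form.top + 6]
3. nav.h = 185  [form.bottom = nav.bottom + 6]
4. nav.w = 69  [card.left = nav.right + 6]

nav = (x=29, y=25, w=69, h=185)
violated soft preferences: 17, 19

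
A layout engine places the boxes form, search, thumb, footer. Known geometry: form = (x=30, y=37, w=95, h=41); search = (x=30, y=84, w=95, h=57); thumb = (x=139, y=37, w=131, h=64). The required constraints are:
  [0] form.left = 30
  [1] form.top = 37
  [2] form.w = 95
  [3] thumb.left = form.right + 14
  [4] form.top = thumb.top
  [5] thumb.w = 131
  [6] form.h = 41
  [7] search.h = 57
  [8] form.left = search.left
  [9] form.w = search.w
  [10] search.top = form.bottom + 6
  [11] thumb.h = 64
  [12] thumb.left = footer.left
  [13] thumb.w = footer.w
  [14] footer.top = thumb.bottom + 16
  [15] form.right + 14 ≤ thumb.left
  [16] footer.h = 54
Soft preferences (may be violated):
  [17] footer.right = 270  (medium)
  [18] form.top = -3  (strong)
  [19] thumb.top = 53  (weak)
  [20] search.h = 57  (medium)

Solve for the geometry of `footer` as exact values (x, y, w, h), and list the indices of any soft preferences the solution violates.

1. footer.x = 139  [thumb.left = footer.left]
2. footer.w = 131  [thumb.w = footer.w]
3. footer.y = 117  [footer.top = thumb.bottom + 16]
4. footer.h = 54  [footer.h = 54]

footer = (x=139, y=117, w=131, h=54)
violated soft preferences: 18, 19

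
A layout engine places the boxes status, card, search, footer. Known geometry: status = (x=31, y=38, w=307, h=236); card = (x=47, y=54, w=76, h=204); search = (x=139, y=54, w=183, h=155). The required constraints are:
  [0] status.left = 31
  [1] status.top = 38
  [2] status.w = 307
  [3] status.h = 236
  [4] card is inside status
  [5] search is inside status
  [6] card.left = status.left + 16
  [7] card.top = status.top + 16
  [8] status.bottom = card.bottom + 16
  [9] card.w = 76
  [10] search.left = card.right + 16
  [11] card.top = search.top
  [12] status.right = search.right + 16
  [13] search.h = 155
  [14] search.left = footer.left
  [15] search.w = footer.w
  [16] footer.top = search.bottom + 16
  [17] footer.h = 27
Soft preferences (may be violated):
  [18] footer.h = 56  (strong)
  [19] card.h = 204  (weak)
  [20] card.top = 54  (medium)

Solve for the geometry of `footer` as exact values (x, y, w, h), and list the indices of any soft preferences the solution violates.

1. footer.x = 139  [search.left = footer.left]
2. footer.w = 183  [search.w = footer.w]
3. footer.y = 225  [footer.top = search.bottom + 16]
4. footer.h = 27  [footer.h = 27]

footer = (x=139, y=225, w=183, h=27)
violated soft preferences: 18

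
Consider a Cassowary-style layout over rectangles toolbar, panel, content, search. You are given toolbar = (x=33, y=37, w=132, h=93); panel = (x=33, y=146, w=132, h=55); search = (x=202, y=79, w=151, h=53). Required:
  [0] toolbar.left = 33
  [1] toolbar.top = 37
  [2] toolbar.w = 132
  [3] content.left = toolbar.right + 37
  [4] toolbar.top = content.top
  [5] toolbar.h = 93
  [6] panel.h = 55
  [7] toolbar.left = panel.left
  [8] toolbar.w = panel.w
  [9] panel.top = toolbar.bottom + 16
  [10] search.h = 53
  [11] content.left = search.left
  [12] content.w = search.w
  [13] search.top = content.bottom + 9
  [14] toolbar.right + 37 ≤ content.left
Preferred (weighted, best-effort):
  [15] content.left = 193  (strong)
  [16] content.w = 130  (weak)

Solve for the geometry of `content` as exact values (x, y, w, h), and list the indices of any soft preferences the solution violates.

content = (x=202, y=37, w=151, h=33)
violated soft preferences: 15, 16

1. content.x = 202  [content.left = toolbar.right + 37]
2. content.y = 37  [toolbar.top = content.top]
3. content.w = 151  [content.w = search.w]
4. content.h = 33  [search.top = content.bottom + 9]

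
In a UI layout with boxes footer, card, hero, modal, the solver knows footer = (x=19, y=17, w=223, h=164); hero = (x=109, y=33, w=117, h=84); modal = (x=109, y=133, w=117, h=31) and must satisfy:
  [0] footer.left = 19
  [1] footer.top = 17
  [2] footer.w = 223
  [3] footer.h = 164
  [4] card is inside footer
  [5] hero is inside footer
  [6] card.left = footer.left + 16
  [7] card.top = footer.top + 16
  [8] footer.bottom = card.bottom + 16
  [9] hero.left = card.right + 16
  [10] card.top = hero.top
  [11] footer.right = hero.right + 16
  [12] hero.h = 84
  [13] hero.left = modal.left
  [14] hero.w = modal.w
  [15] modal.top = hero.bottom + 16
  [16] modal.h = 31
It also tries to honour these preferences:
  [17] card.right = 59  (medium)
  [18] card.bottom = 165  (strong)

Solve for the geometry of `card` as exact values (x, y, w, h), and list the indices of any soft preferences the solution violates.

card = (x=35, y=33, w=58, h=132)
violated soft preferences: 17

1. card.x = 35  [card.left = footer.left + 16]
2. card.y = 33  [card.top = footer.top + 16]
3. card.h = 132  [footer.bottom = card.bottom + 16]
4. card.w = 58  [hero.left = card.right + 16]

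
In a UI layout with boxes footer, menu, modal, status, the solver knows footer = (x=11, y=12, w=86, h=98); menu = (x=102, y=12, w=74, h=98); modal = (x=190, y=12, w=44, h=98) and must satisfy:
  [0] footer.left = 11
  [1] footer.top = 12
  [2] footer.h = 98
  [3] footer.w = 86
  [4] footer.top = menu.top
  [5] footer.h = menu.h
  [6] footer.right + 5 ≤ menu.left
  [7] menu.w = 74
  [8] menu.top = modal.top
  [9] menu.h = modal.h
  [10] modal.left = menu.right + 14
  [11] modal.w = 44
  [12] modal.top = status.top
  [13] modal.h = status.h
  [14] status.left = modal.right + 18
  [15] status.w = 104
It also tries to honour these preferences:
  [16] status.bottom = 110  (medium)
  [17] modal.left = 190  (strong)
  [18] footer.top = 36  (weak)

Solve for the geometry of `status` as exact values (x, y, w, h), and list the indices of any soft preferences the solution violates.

1. status.y = 12  [modal.top = status.top]
2. status.h = 98  [modal.h = status.h]
3. status.x = 252  [status.left = modal.right + 18]
4. status.w = 104  [status.w = 104]

status = (x=252, y=12, w=104, h=98)
violated soft preferences: 18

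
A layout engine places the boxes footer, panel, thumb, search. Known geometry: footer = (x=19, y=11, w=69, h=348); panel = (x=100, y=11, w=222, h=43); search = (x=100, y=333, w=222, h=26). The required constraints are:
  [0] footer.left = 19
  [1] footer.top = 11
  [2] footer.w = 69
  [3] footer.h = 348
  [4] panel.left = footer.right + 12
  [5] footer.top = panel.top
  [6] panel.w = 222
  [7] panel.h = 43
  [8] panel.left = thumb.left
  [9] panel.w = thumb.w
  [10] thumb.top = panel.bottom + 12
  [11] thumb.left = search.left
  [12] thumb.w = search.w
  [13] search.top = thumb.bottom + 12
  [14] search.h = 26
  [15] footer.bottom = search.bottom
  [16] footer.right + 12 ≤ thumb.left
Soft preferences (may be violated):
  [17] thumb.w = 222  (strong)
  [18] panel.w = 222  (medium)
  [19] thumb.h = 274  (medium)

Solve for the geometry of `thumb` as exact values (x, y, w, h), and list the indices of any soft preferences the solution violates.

1. thumb.x = 100  [panel.left = thumb.left]
2. thumb.w = 222  [panel.w = thumb.w]
3. thumb.y = 66  [thumb.top = panel.bottom + 12]
4. thumb.h = 255  [search.top = thumb.bottom + 12]

thumb = (x=100, y=66, w=222, h=255)
violated soft preferences: 19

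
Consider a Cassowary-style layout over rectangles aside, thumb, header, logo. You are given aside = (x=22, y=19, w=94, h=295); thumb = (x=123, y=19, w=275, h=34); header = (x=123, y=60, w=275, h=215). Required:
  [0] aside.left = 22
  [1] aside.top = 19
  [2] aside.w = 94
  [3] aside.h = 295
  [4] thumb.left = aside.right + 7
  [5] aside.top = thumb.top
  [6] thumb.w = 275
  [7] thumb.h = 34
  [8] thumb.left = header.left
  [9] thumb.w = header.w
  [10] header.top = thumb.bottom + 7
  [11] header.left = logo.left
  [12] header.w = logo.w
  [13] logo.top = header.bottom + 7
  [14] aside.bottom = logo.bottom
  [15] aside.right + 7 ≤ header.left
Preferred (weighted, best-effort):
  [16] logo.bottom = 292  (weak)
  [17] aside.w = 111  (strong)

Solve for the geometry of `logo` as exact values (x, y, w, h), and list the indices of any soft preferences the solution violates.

1. logo.x = 123  [header.left = logo.left]
2. logo.w = 275  [header.w = logo.w]
3. logo.y = 282  [logo.top = header.bottom + 7]
4. logo.h = 32  [aside.bottom = logo.bottom]

logo = (x=123, y=282, w=275, h=32)
violated soft preferences: 16, 17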